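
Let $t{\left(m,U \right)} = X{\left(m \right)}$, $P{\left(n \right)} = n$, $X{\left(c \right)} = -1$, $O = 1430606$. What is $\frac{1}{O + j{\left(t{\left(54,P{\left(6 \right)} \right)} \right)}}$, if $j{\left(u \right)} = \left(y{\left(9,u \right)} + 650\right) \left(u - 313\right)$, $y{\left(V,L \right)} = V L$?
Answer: $\frac{1}{1229332} \approx 8.1345 \cdot 10^{-7}$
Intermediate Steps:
$y{\left(V,L \right)} = L V$
$t{\left(m,U \right)} = -1$
$j{\left(u \right)} = \left(-313 + u\right) \left(650 + 9 u\right)$ ($j{\left(u \right)} = \left(u 9 + 650\right) \left(u - 313\right) = \left(9 u + 650\right) \left(-313 + u\right) = \left(650 + 9 u\right) \left(-313 + u\right) = \left(-313 + u\right) \left(650 + 9 u\right)$)
$\frac{1}{O + j{\left(t{\left(54,P{\left(6 \right)} \right)} \right)}} = \frac{1}{1430606 - \left(201283 - 9\right)} = \frac{1}{1430606 + \left(-203450 + 2167 + 9 \cdot 1\right)} = \frac{1}{1430606 + \left(-203450 + 2167 + 9\right)} = \frac{1}{1430606 - 201274} = \frac{1}{1229332}$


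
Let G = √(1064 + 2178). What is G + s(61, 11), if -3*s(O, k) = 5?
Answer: -5/3 + √3242 ≈ 55.272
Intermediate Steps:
s(O, k) = -5/3 (s(O, k) = -⅓*5 = -5/3)
G = √3242 ≈ 56.939
G + s(61, 11) = √3242 - 5/3 = -5/3 + √3242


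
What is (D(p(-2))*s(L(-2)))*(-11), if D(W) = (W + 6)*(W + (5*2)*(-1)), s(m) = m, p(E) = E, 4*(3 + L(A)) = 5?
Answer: -924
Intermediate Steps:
L(A) = -7/4 (L(A) = -3 + (¼)*5 = -3 + 5/4 = -7/4)
D(W) = (-10 + W)*(6 + W) (D(W) = (6 + W)*(W + 10*(-1)) = (6 + W)*(W - 10) = (6 + W)*(-10 + W) = (-10 + W)*(6 + W))
(D(p(-2))*s(L(-2)))*(-11) = ((-60 + (-2)² - 4*(-2))*(-7/4))*(-11) = ((-60 + 4 + 8)*(-7/4))*(-11) = -48*(-7/4)*(-11) = 84*(-11) = -924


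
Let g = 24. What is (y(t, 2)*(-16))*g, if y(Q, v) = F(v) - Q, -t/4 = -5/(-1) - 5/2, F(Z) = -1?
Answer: -3456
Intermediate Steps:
t = -10 (t = -4*(-5/(-1) - 5/2) = -4*(-5*(-1) - 5*1/2) = -4*(5 - 5/2) = -4*5/2 = -10)
y(Q, v) = -1 - Q
(y(t, 2)*(-16))*g = ((-1 - 1*(-10))*(-16))*24 = ((-1 + 10)*(-16))*24 = (9*(-16))*24 = -144*24 = -3456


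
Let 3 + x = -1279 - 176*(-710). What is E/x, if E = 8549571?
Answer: 2849857/41226 ≈ 69.128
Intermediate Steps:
x = 123678 (x = -3 + (-1279 - 176*(-710)) = -3 + (-1279 + 124960) = -3 + 123681 = 123678)
E/x = 8549571/123678 = 8549571*(1/123678) = 2849857/41226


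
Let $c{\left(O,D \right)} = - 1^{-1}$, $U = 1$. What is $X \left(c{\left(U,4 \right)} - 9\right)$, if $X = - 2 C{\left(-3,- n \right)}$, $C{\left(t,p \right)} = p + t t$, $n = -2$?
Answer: $220$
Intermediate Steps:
$c{\left(O,D \right)} = -1$ ($c{\left(O,D \right)} = \left(-1\right) 1 = -1$)
$C{\left(t,p \right)} = p + t^{2}$
$X = -22$ ($X = - 2 \left(\left(-1\right) \left(-2\right) + \left(-3\right)^{2}\right) = - 2 \left(2 + 9\right) = \left(-2\right) 11 = -22$)
$X \left(c{\left(U,4 \right)} - 9\right) = - 22 \left(-1 - 9\right) = \left(-22\right) \left(-10\right) = 220$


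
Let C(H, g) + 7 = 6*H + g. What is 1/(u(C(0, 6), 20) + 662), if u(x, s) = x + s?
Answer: 1/681 ≈ 0.0014684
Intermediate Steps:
C(H, g) = -7 + g + 6*H (C(H, g) = -7 + (6*H + g) = -7 + (g + 6*H) = -7 + g + 6*H)
u(x, s) = s + x
1/(u(C(0, 6), 20) + 662) = 1/((20 + (-7 + 6 + 6*0)) + 662) = 1/((20 + (-7 + 6 + 0)) + 662) = 1/((20 - 1) + 662) = 1/(19 + 662) = 1/681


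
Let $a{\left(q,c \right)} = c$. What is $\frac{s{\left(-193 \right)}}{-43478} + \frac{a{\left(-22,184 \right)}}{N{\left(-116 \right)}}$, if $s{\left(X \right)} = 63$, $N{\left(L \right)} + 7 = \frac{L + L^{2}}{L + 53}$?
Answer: $- \frac{504865179}{599170318} \approx -0.84261$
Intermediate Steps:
$N{\left(L \right)} = -7 + \frac{L + L^{2}}{53 + L}$ ($N{\left(L \right)} = -7 + \frac{L + L^{2}}{L + 53} = -7 + \frac{L + L^{2}}{53 + L}$)
$\frac{s{\left(-193 \right)}}{-43478} + \frac{a{\left(-22,184 \right)}}{N{\left(-116 \right)}} = \frac{63}{-43478} + \frac{184}{\frac{1}{53 - 116} \left(-371 + \left(-116\right)^{2} - -696\right)} = 63 \left(- \frac{1}{43478}\right) + \frac{184}{\frac{1}{-63} \left(-371 + 13456 + 696\right)} = - \frac{63}{43478} + \frac{184}{\left(- \frac{1}{63}\right) 13781} = - \frac{63}{43478} + \frac{184}{- \frac{13781}{63}} = - \frac{63}{43478} + 184 \left(- \frac{63}{13781}\right) = - \frac{63}{43478} - \frac{11592}{13781} = - \frac{504865179}{599170318}$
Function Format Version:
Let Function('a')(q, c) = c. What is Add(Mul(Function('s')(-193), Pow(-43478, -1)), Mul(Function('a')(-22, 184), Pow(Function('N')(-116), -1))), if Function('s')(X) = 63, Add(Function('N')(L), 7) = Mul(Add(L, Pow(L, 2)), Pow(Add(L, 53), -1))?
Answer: Rational(-504865179, 599170318) ≈ -0.84261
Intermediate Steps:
Function('N')(L) = Add(-7, Mul(Pow(Add(53, L), -1), Add(L, Pow(L, 2)))) (Function('N')(L) = Add(-7, Mul(Add(L, Pow(L, 2)), Pow(Add(L, 53), -1))) = Add(-7, Mul(Add(L, Pow(L, 2)), Pow(Add(53, L), -1))) = Add(-7, Mul(Pow(Add(53, L), -1), Add(L, Pow(L, 2)))))
Add(Mul(Function('s')(-193), Pow(-43478, -1)), Mul(Function('a')(-22, 184), Pow(Function('N')(-116), -1))) = Add(Mul(63, Pow(-43478, -1)), Mul(184, Pow(Mul(Pow(Add(53, -116), -1), Add(-371, Pow(-116, 2), Mul(-6, -116))), -1))) = Add(Mul(63, Rational(-1, 43478)), Mul(184, Pow(Mul(Pow(-63, -1), Add(-371, 13456, 696)), -1))) = Add(Rational(-63, 43478), Mul(184, Pow(Mul(Rational(-1, 63), 13781), -1))) = Add(Rational(-63, 43478), Mul(184, Pow(Rational(-13781, 63), -1))) = Add(Rational(-63, 43478), Mul(184, Rational(-63, 13781))) = Add(Rational(-63, 43478), Rational(-11592, 13781)) = Rational(-504865179, 599170318)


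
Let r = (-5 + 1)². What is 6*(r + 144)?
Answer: 960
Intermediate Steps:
r = 16 (r = (-4)² = 16)
6*(r + 144) = 6*(16 + 144) = 6*160 = 960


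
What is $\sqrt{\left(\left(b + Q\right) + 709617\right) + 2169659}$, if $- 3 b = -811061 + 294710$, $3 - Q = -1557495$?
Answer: $21 \sqrt{10451} \approx 2146.8$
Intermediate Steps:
$Q = 1557498$ ($Q = 3 - -1557495 = 3 + 1557495 = 1557498$)
$b = 172117$ ($b = - \frac{-811061 + 294710}{3} = \left(- \frac{1}{3}\right) \left(-516351\right) = 172117$)
$\sqrt{\left(\left(b + Q\right) + 709617\right) + 2169659} = \sqrt{\left(\left(172117 + 1557498\right) + 709617\right) + 2169659} = \sqrt{\left(1729615 + 709617\right) + 2169659} = \sqrt{2439232 + 2169659} = \sqrt{4608891} = 21 \sqrt{10451}$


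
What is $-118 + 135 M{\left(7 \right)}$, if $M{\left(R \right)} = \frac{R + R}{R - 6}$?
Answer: $1772$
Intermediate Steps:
$M{\left(R \right)} = \frac{2 R}{-6 + R}$
$-118 + 135 M{\left(7 \right)} = -118 + 135 \cdot 2 \cdot 7 \frac{1}{-6 + 7} = -118 + 135 \cdot 2 \cdot 7 \cdot 1^{-1} = -118 + 135 \cdot 2 \cdot 7 \cdot 1 = -118 + 135 \cdot 14 = -118 + 1890 = 1772$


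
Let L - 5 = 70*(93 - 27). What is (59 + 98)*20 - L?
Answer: -1485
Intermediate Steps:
L = 4625 (L = 5 + 70*(93 - 27) = 5 + 70*66 = 5 + 4620 = 4625)
(59 + 98)*20 - L = (59 + 98)*20 - 1*4625 = 157*20 - 4625 = 3140 - 4625 = -1485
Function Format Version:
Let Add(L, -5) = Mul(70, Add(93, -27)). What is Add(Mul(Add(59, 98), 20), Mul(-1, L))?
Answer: -1485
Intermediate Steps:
L = 4625 (L = Add(5, Mul(70, Add(93, -27))) = Add(5, Mul(70, 66)) = Add(5, 4620) = 4625)
Add(Mul(Add(59, 98), 20), Mul(-1, L)) = Add(Mul(Add(59, 98), 20), Mul(-1, 4625)) = Add(Mul(157, 20), -4625) = Add(3140, -4625) = -1485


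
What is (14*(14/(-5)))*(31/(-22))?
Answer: 3038/55 ≈ 55.236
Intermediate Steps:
(14*(14/(-5)))*(31/(-22)) = (14*(14*(-⅕)))*(31*(-1/22)) = (14*(-14/5))*(-31/22) = -196/5*(-31/22) = 3038/55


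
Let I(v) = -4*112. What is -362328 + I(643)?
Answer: -362776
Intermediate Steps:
I(v) = -448
-362328 + I(643) = -362328 - 448 = -362776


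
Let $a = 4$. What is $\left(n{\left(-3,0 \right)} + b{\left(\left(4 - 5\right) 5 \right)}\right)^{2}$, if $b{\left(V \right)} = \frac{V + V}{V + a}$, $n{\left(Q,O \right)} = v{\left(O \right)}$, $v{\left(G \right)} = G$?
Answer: $100$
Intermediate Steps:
$n{\left(Q,O \right)} = O$
$b{\left(V \right)} = \frac{2 V}{4 + V}$ ($b{\left(V \right)} = \frac{V + V}{V + 4} = \frac{2 V}{4 + V}$)
$\left(n{\left(-3,0 \right)} + b{\left(\left(4 - 5\right) 5 \right)}\right)^{2} = \left(0 + \frac{2 \left(4 - 5\right) 5}{4 + \left(4 - 5\right) 5}\right)^{2} = \left(0 + \frac{2 \left(\left(-1\right) 5\right)}{4 - 5}\right)^{2} = \left(0 + 2 \left(-5\right) \frac{1}{4 - 5}\right)^{2} = \left(0 + 2 \left(-5\right) \frac{1}{-1}\right)^{2} = \left(0 + 2 \left(-5\right) \left(-1\right)\right)^{2} = \left(0 + 10\right)^{2} = 10^{2} = 100$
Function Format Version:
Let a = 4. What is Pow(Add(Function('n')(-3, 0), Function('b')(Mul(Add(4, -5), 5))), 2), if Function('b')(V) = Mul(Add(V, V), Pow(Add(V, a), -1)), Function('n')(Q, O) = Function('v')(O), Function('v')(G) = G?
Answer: 100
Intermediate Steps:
Function('n')(Q, O) = O
Function('b')(V) = Mul(2, V, Pow(Add(4, V), -1)) (Function('b')(V) = Mul(Add(V, V), Pow(Add(V, 4), -1)) = Mul(Mul(2, V), Pow(Add(4, V), -1)) = Mul(2, V, Pow(Add(4, V), -1)))
Pow(Add(Function('n')(-3, 0), Function('b')(Mul(Add(4, -5), 5))), 2) = Pow(Add(0, Mul(2, Mul(Add(4, -5), 5), Pow(Add(4, Mul(Add(4, -5), 5)), -1))), 2) = Pow(Add(0, Mul(2, Mul(-1, 5), Pow(Add(4, Mul(-1, 5)), -1))), 2) = Pow(Add(0, Mul(2, -5, Pow(Add(4, -5), -1))), 2) = Pow(Add(0, Mul(2, -5, Pow(-1, -1))), 2) = Pow(Add(0, Mul(2, -5, -1)), 2) = Pow(Add(0, 10), 2) = Pow(10, 2) = 100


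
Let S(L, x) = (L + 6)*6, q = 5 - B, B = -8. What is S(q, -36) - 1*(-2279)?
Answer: 2393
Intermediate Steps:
q = 13 (q = 5 - 1*(-8) = 5 + 8 = 13)
S(L, x) = 36 + 6*L (S(L, x) = (6 + L)*6 = 36 + 6*L)
S(q, -36) - 1*(-2279) = (36 + 6*13) - 1*(-2279) = (36 + 78) + 2279 = 114 + 2279 = 2393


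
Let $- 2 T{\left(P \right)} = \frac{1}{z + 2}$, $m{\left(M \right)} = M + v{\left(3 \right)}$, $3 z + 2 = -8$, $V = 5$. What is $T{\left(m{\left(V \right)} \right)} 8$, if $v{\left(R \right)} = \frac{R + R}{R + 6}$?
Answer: $3$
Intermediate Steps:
$z = - \frac{10}{3}$ ($z = - \frac{2}{3} + \frac{1}{3} \left(-8\right) = - \frac{2}{3} - \frac{8}{3} = - \frac{10}{3} \approx -3.3333$)
$v{\left(R \right)} = \frac{2 R}{6 + R}$
$m{\left(M \right)} = \frac{2}{3} + M$ ($m{\left(M \right)} = M + 2 \cdot 3 \frac{1}{6 + 3} = M + 2 \cdot 3 \cdot \frac{1}{9} = M + \frac{2}{3} = \frac{2}{3} + M$)
$T{\left(P \right)} = \frac{3}{8}$ ($T{\left(P \right)} = - \frac{1}{2 \left(- \frac{10}{3} + 2\right)} = - \frac{1}{2 \left(- \frac{4}{3}\right)} = \left(- \frac{1}{2}\right) \left(- \frac{3}{4}\right) = \frac{3}{8}$)
$T{\left(m{\left(V \right)} \right)} 8 = \frac{3}{8} \cdot 8 = 3$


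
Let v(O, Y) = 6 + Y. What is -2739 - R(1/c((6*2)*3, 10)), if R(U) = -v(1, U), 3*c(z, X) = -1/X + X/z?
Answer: -21729/8 ≈ -2716.1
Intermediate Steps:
c(z, X) = -1/(3*X) + X/(3*z) (c(z, X) = (-1/X + X/z)/3 = -1/(3*X) + X/(3*z))
R(U) = -6 - U (R(U) = -(6 + U) = -6 - U)
-2739 - R(1/c((6*2)*3, 10)) = -2739 - (-6 - 1/((⅓)*(10² - 6*2*3)/(10*((6*2)*3)))) = -2739 - (-6 - 1/((⅓)*(⅒)*(100 - 12*3)/(12*3))) = -2739 - (-6 - 1/((⅓)*(⅒)*(100 - 1*36)/36)) = -2739 - (-6 - 1/((⅓)*(⅒)*(1/36)*(100 - 36))) = -2739 - (-6 - 1/((⅓)*(⅒)*(1/36)*64)) = -2739 - (-6 - 1/8/135) = -2739 - (-6 - 1*135/8) = -2739 - (-6 - 135/8) = -2739 - 1*(-183/8) = -2739 + 183/8 = -21729/8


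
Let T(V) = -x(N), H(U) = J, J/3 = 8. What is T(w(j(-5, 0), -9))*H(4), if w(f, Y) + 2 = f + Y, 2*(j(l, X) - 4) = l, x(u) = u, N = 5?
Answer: -120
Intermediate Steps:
j(l, X) = 4 + l/2
J = 24 (J = 3*8 = 24)
w(f, Y) = -2 + Y + f (w(f, Y) = -2 + (f + Y) = -2 + (Y + f) = -2 + Y + f)
H(U) = 24
T(V) = -5 (T(V) = -1*5 = -5)
T(w(j(-5, 0), -9))*H(4) = -5*24 = -120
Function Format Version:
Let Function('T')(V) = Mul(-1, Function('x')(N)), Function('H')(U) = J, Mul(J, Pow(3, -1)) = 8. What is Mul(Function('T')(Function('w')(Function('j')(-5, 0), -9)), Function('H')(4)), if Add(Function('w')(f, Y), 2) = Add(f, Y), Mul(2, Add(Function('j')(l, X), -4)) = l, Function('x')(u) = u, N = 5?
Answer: -120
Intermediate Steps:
Function('j')(l, X) = Add(4, Mul(Rational(1, 2), l))
J = 24 (J = Mul(3, 8) = 24)
Function('w')(f, Y) = Add(-2, Y, f) (Function('w')(f, Y) = Add(-2, Add(f, Y)) = Add(-2, Add(Y, f)) = Add(-2, Y, f))
Function('H')(U) = 24
Function('T')(V) = -5 (Function('T')(V) = Mul(-1, 5) = -5)
Mul(Function('T')(Function('w')(Function('j')(-5, 0), -9)), Function('H')(4)) = Mul(-5, 24) = -120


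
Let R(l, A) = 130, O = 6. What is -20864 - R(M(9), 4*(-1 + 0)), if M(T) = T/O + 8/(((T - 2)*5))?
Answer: -20994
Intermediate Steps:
M(T) = 8/(-10 + 5*T) + T/6 (M(T) = T/6 + 8/(((T - 2)*5)) = T*(⅙) + 8/(((-2 + T)*5)) = T/6 + 8/(-10 + 5*T) = 8/(-10 + 5*T) + T/6)
-20864 - R(M(9), 4*(-1 + 0)) = -20864 - 1*130 = -20864 - 130 = -20994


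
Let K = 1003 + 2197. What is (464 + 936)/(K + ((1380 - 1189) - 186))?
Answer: 280/641 ≈ 0.43682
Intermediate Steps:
K = 3200
(464 + 936)/(K + ((1380 - 1189) - 186)) = (464 + 936)/(3200 + ((1380 - 1189) - 186)) = 1400/(3200 + (191 - 186)) = 1400/(3200 + 5) = 1400/3205 = 1400*(1/3205) = 280/641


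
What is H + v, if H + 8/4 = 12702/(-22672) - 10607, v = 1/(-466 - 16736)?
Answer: -1034442060643/97500936 ≈ -10610.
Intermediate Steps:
v = -1/17202 (v = 1/(-17202) = -1/17202 ≈ -5.8133e-5)
H = -120269975/11336 (H = -2 + (12702/(-22672) - 10607) = -2 + (12702*(-1/22672) - 10607) = -2 + (-6351/11336 - 10607) = -2 - 120247303/11336 = -120269975/11336 ≈ -10610.)
H + v = -120269975/11336 - 1/17202 = -1034442060643/97500936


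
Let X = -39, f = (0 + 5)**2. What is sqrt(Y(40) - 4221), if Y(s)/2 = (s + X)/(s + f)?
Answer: I*sqrt(17833595)/65 ≈ 64.969*I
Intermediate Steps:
f = 25 (f = 5**2 = 25)
Y(s) = 2*(-39 + s)/(25 + s) (Y(s) = 2*((s - 39)/(s + 25)) = 2*((-39 + s)/(25 + s)) = 2*(-39 + s)/(25 + s))
sqrt(Y(40) - 4221) = sqrt(2*(-39 + 40)/(25 + 40) - 4221) = sqrt(2*1/65 - 4221) = sqrt(2*(1/65)*1 - 4221) = sqrt(2/65 - 4221) = sqrt(-274363/65) = I*sqrt(17833595)/65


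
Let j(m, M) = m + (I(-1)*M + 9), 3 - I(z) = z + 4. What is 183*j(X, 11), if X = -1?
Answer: 1464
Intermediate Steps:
I(z) = -1 - z (I(z) = 3 - (z + 4) = 3 - (4 + z) = 3 + (-4 - z) = -1 - z)
j(m, M) = 9 + m (j(m, M) = m + ((-1 - 1*(-1))*M + 9) = m + ((-1 + 1)*M + 9) = m + (0*M + 9) = m + (0 + 9) = m + 9 = 9 + m)
183*j(X, 11) = 183*(9 - 1) = 183*8 = 1464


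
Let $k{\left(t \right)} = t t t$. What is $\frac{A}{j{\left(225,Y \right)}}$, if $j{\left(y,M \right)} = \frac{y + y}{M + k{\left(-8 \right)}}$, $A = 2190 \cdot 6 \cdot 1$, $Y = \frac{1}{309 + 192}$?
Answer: $- \frac{37450606}{2505} \approx -14950.0$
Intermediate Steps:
$Y = \frac{1}{501} \approx 0.001996$
$k{\left(t \right)} = t^{3}$ ($k{\left(t \right)} = t^{2} t = t^{3}$)
$A = 13140$ ($A = 2190 \cdot 6 = 13140$)
$j{\left(y,M \right)} = \frac{2 y}{-512 + M}$ ($j{\left(y,M \right)} = \frac{y + y}{M + \left(-8\right)^{3}} = \frac{2 y}{M - 512} = \frac{2 y}{-512 + M}$)
$\frac{A}{j{\left(225,Y \right)}} = \frac{13140}{2 \cdot 225 \frac{1}{-512 + \frac{1}{501}}} = \frac{13140}{2 \cdot 225 \frac{1}{- \frac{256511}{501}}} = \frac{13140}{2 \cdot 225 \left(- \frac{501}{256511}\right)} = \frac{13140}{- \frac{225450}{256511}} = 13140 \left(- \frac{256511}{225450}\right) = - \frac{37450606}{2505}$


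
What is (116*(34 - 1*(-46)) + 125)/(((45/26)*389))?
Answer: 5434/389 ≈ 13.969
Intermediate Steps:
(116*(34 - 1*(-46)) + 125)/(((45/26)*389)) = (116*(34 + 46) + 125)/(((45*(1/26))*389)) = (116*80 + 125)/(((45/26)*389)) = (9280 + 125)/(17505/26) = 9405*(26/17505) = 5434/389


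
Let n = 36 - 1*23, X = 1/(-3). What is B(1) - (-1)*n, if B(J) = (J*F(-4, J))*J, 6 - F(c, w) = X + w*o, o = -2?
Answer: 64/3 ≈ 21.333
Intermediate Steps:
X = -⅓ ≈ -0.33333
n = 13 (n = 36 - 23 = 13)
F(c, w) = 19/3 + 2*w (F(c, w) = 6 - (-⅓ + w*(-2)) = 6 - (-⅓ - 2*w) = 6 + (⅓ + 2*w) = 19/3 + 2*w)
B(J) = J²*(19/3 + 2*J) (B(J) = (J*(19/3 + 2*J))*J = J²*(19/3 + 2*J))
B(1) - (-1)*n = (⅓)*1²*(19 + 6*1) - (-1)*13 = (⅓)*1*(19 + 6) - 1*(-13) = (⅓)*1*25 + 13 = 25/3 + 13 = 64/3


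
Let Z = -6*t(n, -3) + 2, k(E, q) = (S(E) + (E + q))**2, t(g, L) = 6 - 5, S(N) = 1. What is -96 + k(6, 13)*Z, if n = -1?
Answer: -1696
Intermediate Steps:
t(g, L) = 1
k(E, q) = (1 + E + q)**2 (k(E, q) = (1 + (E + q))**2 = (1 + E + q)**2)
Z = -4 (Z = -6*1 + 2 = -6 + 2 = -4)
-96 + k(6, 13)*Z = -96 + (1 + 6 + 13)**2*(-4) = -96 + 20**2*(-4) = -96 + 400*(-4) = -96 - 1600 = -1696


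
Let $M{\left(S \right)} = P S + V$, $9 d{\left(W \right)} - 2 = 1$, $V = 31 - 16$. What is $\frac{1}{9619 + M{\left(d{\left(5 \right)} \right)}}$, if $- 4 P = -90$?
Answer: $\frac{2}{19283} \approx 0.00010372$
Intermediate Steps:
$V = 15$ ($V = 31 - 16 = 15$)
$d{\left(W \right)} = \frac{1}{3}$ ($d{\left(W \right)} = \frac{2}{9} + \frac{1}{9} \cdot 1 = \frac{2}{9} + \frac{1}{9} = \frac{1}{3}$)
$P = \frac{45}{2}$ ($P = \left(- \frac{1}{4}\right) \left(-90\right) = \frac{45}{2} \approx 22.5$)
$M{\left(S \right)} = 15 + \frac{45 S}{2}$ ($M{\left(S \right)} = \frac{45 S}{2} + 15 = 15 + \frac{45 S}{2}$)
$\frac{1}{9619 + M{\left(d{\left(5 \right)} \right)}} = \frac{1}{9619 + \left(15 + \frac{45}{2} \cdot \frac{1}{3}\right)} = \frac{1}{9619 + \left(15 + \frac{15}{2}\right)} = \frac{1}{9619 + \frac{45}{2}} = \frac{1}{\frac{19283}{2}} = \frac{2}{19283}$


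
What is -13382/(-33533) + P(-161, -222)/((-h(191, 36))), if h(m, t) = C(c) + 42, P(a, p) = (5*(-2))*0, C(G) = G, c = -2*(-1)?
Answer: 13382/33533 ≈ 0.39907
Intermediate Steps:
c = 2
P(a, p) = 0 (P(a, p) = -10*0 = 0)
h(m, t) = 44 (h(m, t) = 2 + 42 = 44)
-13382/(-33533) + P(-161, -222)/((-h(191, 36))) = -13382/(-33533) + 0/((-1*44)) = -13382*(-1/33533) + 0/(-44) = 13382/33533 + 0*(-1/44) = 13382/33533 + 0 = 13382/33533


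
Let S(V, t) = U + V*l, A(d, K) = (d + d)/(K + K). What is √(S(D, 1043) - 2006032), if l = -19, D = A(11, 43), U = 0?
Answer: I*√3709162155/43 ≈ 1416.3*I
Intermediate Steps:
A(d, K) = d/K (A(d, K) = (2*d)/((2*K)) = (2*d)*(1/(2*K)) = d/K)
D = 11/43 ≈ 0.25581
S(V, t) = -19*V (S(V, t) = 0 + V*(-19) = 0 - 19*V = -19*V)
√(S(D, 1043) - 2006032) = √(-19*11/43 - 2006032) = √(-209/43 - 2006032) = √(-86259585/43) = I*√3709162155/43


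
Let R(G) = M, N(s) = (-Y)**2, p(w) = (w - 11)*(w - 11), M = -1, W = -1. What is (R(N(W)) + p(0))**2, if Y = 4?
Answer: 14400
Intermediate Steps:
p(w) = (-11 + w)**2 (p(w) = (-11 + w)*(-11 + w) = (-11 + w)**2)
N(s) = 16 (N(s) = (-1*4)**2 = (-4)**2 = 16)
R(G) = -1
(R(N(W)) + p(0))**2 = (-1 + (-11 + 0)**2)**2 = (-1 + (-11)**2)**2 = (-1 + 121)**2 = 120**2 = 14400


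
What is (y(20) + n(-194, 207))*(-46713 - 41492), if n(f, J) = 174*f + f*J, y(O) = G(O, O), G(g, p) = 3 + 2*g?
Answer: 6515791555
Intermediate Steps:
y(O) = 3 + 2*O
n(f, J) = 174*f + J*f
(y(20) + n(-194, 207))*(-46713 - 41492) = ((3 + 2*20) - 194*(174 + 207))*(-46713 - 41492) = ((3 + 40) - 194*381)*(-88205) = (43 - 73914)*(-88205) = -73871*(-88205) = 6515791555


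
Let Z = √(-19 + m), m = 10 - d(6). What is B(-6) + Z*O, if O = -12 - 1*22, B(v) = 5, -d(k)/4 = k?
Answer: 5 - 34*√15 ≈ -126.68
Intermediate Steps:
d(k) = -4*k
O = -34 (O = -12 - 22 = -34)
m = 34 (m = 10 - (-4)*6 = 10 - 1*(-24) = 10 + 24 = 34)
Z = √15 (Z = √(-19 + 34) = √15 ≈ 3.8730)
B(-6) + Z*O = 5 + √15*(-34) = 5 - 34*√15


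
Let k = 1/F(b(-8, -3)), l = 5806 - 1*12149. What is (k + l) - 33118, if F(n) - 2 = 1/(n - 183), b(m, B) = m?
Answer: -15034450/381 ≈ -39461.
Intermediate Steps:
F(n) = 2 + 1/(-183 + n) (F(n) = 2 + 1/(n - 183) = 2 + 1/(-183 + n))
l = -6343 (l = 5806 - 12149 = -6343)
k = 191/381 (k = 1/((-365 + 2*(-8))/(-183 - 8)) = 1/((-365 - 16)/(-191)) = 1/(-1/191*(-381)) = 1/(381/191) = 191/381 ≈ 0.50131)
(k + l) - 33118 = (191/381 - 6343) - 33118 = -2416492/381 - 33118 = -15034450/381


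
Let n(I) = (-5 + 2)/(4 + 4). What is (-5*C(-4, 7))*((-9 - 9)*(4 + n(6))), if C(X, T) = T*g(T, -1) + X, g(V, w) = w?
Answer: -14355/4 ≈ -3588.8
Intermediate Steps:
n(I) = -3/8
C(X, T) = X - T (C(X, T) = T*(-1) + X = -T + X = X - T)
(-5*C(-4, 7))*((-9 - 9)*(4 + n(6))) = (-5*(-4 - 1*7))*((-9 - 9)*(4 - 3/8)) = (-5*(-4 - 7))*(-18*29/8) = -5*(-11)*(-261/4) = 55*(-261/4) = -14355/4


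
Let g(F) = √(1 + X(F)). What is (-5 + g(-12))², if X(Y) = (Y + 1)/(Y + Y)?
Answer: (60 - √210)²/144 ≈ 14.382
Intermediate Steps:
X(Y) = (1 + Y)/(2*Y) (X(Y) = (1 + Y)/((2*Y)) = (1 + Y)*(1/(2*Y)) = (1 + Y)/(2*Y))
g(F) = √(1 + (1 + F)/(2*F))
(-5 + g(-12))² = (-5 + √(6 + 2/(-12))/2)² = (-5 + √(6 + 2*(-1/12))/2)² = (-5 + √(6 - ⅙)/2)² = (-5 + √(35/6)/2)² = (-5 + (√210/6)/2)² = (-5 + √210/12)²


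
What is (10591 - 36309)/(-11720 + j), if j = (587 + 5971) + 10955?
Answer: -25718/5793 ≈ -4.4395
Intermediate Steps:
j = 17513 (j = 6558 + 10955 = 17513)
(10591 - 36309)/(-11720 + j) = (10591 - 36309)/(-11720 + 17513) = -25718/5793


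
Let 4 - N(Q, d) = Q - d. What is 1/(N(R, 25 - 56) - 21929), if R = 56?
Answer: -1/22012 ≈ -4.5430e-5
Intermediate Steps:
N(Q, d) = 4 + d - Q (N(Q, d) = 4 - (Q - d) = 4 + (d - Q) = 4 + d - Q)
1/(N(R, 25 - 56) - 21929) = 1/((4 + (25 - 56) - 1*56) - 21929) = 1/((4 - 31 - 56) - 21929) = 1/(-83 - 21929) = 1/(-22012) = -1/22012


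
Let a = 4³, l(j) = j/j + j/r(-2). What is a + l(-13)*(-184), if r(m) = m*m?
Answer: 478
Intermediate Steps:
r(m) = m²
l(j) = 1 + j/4 (l(j) = j/j + j/((-2)²) = 1 + j/4)
a = 64
a + l(-13)*(-184) = 64 + (1 + (¼)*(-13))*(-184) = 64 + (1 - 13/4)*(-184) = 64 - 9/4*(-184) = 64 + 414 = 478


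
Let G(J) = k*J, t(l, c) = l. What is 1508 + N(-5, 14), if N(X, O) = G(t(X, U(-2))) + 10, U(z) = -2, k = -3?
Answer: 1533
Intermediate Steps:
G(J) = -3*J
N(X, O) = 10 - 3*X (N(X, O) = -3*X + 10 = 10 - 3*X)
1508 + N(-5, 14) = 1508 + (10 - 3*(-5)) = 1508 + (10 + 15) = 1508 + 25 = 1533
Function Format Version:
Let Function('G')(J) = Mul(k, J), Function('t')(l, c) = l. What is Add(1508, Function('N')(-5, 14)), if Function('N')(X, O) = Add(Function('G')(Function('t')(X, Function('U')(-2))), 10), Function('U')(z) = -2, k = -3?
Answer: 1533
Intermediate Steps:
Function('G')(J) = Mul(-3, J)
Function('N')(X, O) = Add(10, Mul(-3, X)) (Function('N')(X, O) = Add(Mul(-3, X), 10) = Add(10, Mul(-3, X)))
Add(1508, Function('N')(-5, 14)) = Add(1508, Add(10, Mul(-3, -5))) = Add(1508, Add(10, 15)) = Add(1508, 25) = 1533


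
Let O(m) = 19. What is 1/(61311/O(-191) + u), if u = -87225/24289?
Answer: 461491/1487525604 ≈ 0.00031024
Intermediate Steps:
u = -87225/24289 (u = -87225*1/24289 = -87225/24289 ≈ -3.5911)
1/(61311/O(-191) + u) = 1/(61311/19 - 87225/24289) = 1/(1487525604/461491) = 461491/1487525604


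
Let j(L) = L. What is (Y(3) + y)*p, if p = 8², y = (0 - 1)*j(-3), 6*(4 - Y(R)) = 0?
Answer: 448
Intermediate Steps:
Y(R) = 4 (Y(R) = 4 - ⅙*0 = 4 + 0 = 4)
y = 3 (y = (0 - 1)*(-3) = -1*(-3) = 3)
p = 64
(Y(3) + y)*p = (4 + 3)*64 = 7*64 = 448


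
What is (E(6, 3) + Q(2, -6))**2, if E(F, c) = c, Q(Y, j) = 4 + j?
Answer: 1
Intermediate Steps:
(E(6, 3) + Q(2, -6))**2 = (3 + (4 - 6))**2 = (3 - 2)**2 = 1**2 = 1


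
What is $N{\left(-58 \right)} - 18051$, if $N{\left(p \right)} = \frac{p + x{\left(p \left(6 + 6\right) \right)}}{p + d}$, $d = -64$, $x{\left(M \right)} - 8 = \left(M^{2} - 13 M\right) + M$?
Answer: $- \frac{1347470}{61} \approx -22090.0$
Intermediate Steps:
$x{\left(M \right)} = 8 + M^{2} - 12 M$ ($x{\left(M \right)} = 8 + \left(\left(M^{2} - 13 M\right) + M\right) = 8 + \left(M^{2} - 12 M\right) = 8 + M^{2} - 12 M$)
$N{\left(p \right)} = \frac{8 - 143 p + 144 p^{2}}{-64 + p}$ ($N{\left(p \right)} = \frac{p + \left(8 + \left(p \left(6 + 6\right)\right)^{2} - 12 p \left(6 + 6\right)\right)}{p - 64} = \frac{p + \left(8 + \left(p 12\right)^{2} - 12 p 12\right)}{-64 + p} = \frac{p + \left(8 + \left(12 p\right)^{2} - 12 \cdot 12 p\right)}{-64 + p} = \frac{p + \left(8 + 144 p^{2} - 144 p\right)}{-64 + p} = \frac{p + \left(8 - 144 p + 144 p^{2}\right)}{-64 + p} = \frac{8 - 143 p + 144 p^{2}}{-64 + p}$)
$N{\left(-58 \right)} - 18051 = \frac{8 - -8294 + 144 \left(-58\right)^{2}}{-64 - 58} - 18051 = \frac{8 + 8294 + 144 \cdot 3364}{-122} - 18051 = - \frac{8 + 8294 + 484416}{122} - 18051 = \left(- \frac{1}{122}\right) 492718 - 18051 = - \frac{246359}{61} - 18051 = - \frac{1347470}{61}$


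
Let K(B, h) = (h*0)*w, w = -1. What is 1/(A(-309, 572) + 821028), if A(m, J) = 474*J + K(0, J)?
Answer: 1/1092156 ≈ 9.1562e-7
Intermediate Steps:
K(B, h) = 0 (K(B, h) = (h*0)*(-1) = 0*(-1) = 0)
A(m, J) = 474*J (A(m, J) = 474*J + 0 = 474*J)
1/(A(-309, 572) + 821028) = 1/(474*572 + 821028) = 1/(271128 + 821028) = 1/1092156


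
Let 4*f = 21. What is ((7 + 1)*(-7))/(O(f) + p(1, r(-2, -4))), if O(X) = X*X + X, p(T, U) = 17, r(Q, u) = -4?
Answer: -896/797 ≈ -1.1242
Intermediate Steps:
f = 21/4 (f = (¼)*21 = 21/4 ≈ 5.2500)
O(X) = X + X² (O(X) = X² + X = X + X²)
((7 + 1)*(-7))/(O(f) + p(1, r(-2, -4))) = ((7 + 1)*(-7))/(21*(1 + 21/4)/4 + 17) = (8*(-7))/((21/4)*(25/4) + 17) = -56/(525/16 + 17) = -56/(797/16) = (16/797)*(-56) = -896/797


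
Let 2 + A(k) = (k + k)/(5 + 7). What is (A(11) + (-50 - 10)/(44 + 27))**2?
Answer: 185761/181476 ≈ 1.0236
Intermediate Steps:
A(k) = -2 + k/6 (A(k) = -2 + (k + k)/(5 + 7) = -2 + (2*k)/12 = -2 + (2*k)*(1/12) = -2 + k/6)
(A(11) + (-50 - 10)/(44 + 27))**2 = ((-2 + (1/6)*11) + (-50 - 10)/(44 + 27))**2 = ((-2 + 11/6) - 60/71)**2 = (-1/6 - 60*1/71)**2 = (-1/6 - 60/71)**2 = (-431/426)**2 = 185761/181476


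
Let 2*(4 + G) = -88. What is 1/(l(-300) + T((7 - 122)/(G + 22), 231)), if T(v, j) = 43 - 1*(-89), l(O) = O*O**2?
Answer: -1/26999868 ≈ -3.7037e-8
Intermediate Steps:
G = -48 (G = -4 + (1/2)*(-88) = -4 - 44 = -48)
l(O) = O**3
T(v, j) = 132 (T(v, j) = 43 + 89 = 132)
1/(l(-300) + T((7 - 122)/(G + 22), 231)) = 1/((-300)**3 + 132) = 1/(-27000000 + 132) = 1/(-26999868) = -1/26999868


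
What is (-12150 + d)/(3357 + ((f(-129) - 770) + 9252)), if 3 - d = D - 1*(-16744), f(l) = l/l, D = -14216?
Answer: -2935/2368 ≈ -1.2394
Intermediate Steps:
f(l) = 1
d = -2525 (d = 3 - (-14216 - 1*(-16744)) = 3 - (-14216 + 16744) = 3 - 1*2528 = 3 - 2528 = -2525)
(-12150 + d)/(3357 + ((f(-129) - 770) + 9252)) = (-12150 - 2525)/(3357 + ((1 - 770) + 9252)) = -14675/(3357 + (-769 + 9252)) = -14675/(3357 + 8483) = -14675/11840 = -14675*1/11840 = -2935/2368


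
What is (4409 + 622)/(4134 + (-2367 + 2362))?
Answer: 5031/4129 ≈ 1.2185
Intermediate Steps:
(4409 + 622)/(4134 + (-2367 + 2362)) = 5031/(4134 - 5) = 5031/4129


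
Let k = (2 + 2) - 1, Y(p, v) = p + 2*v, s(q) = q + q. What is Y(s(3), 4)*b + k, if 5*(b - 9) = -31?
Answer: 211/5 ≈ 42.200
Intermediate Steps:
s(q) = 2*q
b = 14/5 (b = 9 + (1/5)*(-31) = 9 - 31/5 = 14/5 ≈ 2.8000)
k = 3 (k = 4 - 1 = 3)
Y(s(3), 4)*b + k = (2*3 + 2*4)*(14/5) + 3 = (6 + 8)*(14/5) + 3 = 14*(14/5) + 3 = 196/5 + 3 = 211/5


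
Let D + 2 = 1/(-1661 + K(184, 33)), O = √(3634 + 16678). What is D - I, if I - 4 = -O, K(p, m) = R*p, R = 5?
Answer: -4447/741 + 2*√5078 ≈ 136.52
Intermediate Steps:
O = 2*√5078 (O = √20312 = 2*√5078 ≈ 142.52)
K(p, m) = 5*p
I = 4 - 2*√5078 ≈ -138.52
D = -1483/741 (D = -2 + 1/(-1661 + 5*184) = -2 + 1/(-1661 + 920) = -2 + 1/(-741) = -2 - 1/741 = -1483/741 ≈ -2.0014)
D - I = -1483/741 - (4 - 2*√5078) = -1483/741 + (-4 + 2*√5078) = -4447/741 + 2*√5078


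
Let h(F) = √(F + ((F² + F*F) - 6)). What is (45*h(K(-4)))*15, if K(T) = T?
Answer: 675*√22 ≈ 3166.0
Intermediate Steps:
h(F) = √(-6 + F + 2*F²) (h(F) = √(F + ((F² + F²) - 6)) = √(F + (2*F² - 6)) = √(F + (-6 + 2*F²)) = √(-6 + F + 2*F²))
(45*h(K(-4)))*15 = (45*√(-6 - 4 + 2*(-4)²))*15 = (45*√(-6 - 4 + 2*16))*15 = (45*√(-6 - 4 + 32))*15 = (45*√22)*15 = 675*√22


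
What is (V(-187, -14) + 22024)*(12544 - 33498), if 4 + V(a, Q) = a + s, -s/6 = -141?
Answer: -475215766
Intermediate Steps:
s = 846 (s = -6*(-141) = 846)
V(a, Q) = 842 + a (V(a, Q) = -4 + (a + 846) = -4 + (846 + a) = 842 + a)
(V(-187, -14) + 22024)*(12544 - 33498) = ((842 - 187) + 22024)*(12544 - 33498) = (655 + 22024)*(-20954) = 22679*(-20954) = -475215766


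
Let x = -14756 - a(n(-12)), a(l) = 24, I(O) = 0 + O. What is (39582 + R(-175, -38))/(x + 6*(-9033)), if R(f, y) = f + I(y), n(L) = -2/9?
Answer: -39369/68978 ≈ -0.57075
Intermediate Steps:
I(O) = O
n(L) = -2/9 (n(L) = -2*1/9 = -2/9)
R(f, y) = f + y
x = -14780 (x = -14756 - 1*24 = -14756 - 24 = -14780)
(39582 + R(-175, -38))/(x + 6*(-9033)) = (39582 + (-175 - 38))/(-14780 + 6*(-9033)) = (39582 - 213)/(-14780 - 54198) = 39369/(-68978) = 39369*(-1/68978) = -39369/68978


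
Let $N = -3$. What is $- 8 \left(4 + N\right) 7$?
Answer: $-56$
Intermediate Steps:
$- 8 \left(4 + N\right) 7 = - 8 \left(4 - 3\right) 7 = \left(-8\right) 1 \cdot 7 = \left(-8\right) 7 = -56$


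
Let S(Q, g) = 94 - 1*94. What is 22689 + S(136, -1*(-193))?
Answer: 22689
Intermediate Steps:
S(Q, g) = 0 (S(Q, g) = 94 - 94 = 0)
22689 + S(136, -1*(-193)) = 22689 + 0 = 22689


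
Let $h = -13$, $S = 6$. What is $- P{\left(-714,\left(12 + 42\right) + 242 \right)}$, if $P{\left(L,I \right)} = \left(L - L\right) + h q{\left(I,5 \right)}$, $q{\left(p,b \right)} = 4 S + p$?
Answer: $4160$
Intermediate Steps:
$q{\left(p,b \right)} = 24 + p$ ($q{\left(p,b \right)} = 4 \cdot 6 + p = 24 + p$)
$P{\left(L,I \right)} = -312 - 13 I$ ($P{\left(L,I \right)} = \left(L - L\right) - 13 \left(24 + I\right) = 0 - \left(312 + 13 I\right) = -312 - 13 I$)
$- P{\left(-714,\left(12 + 42\right) + 242 \right)} = - (-312 - 13 \left(\left(12 + 42\right) + 242\right)) = - (-312 - 13 \left(54 + 242\right)) = - (-312 - 3848) = \left(-1\right) \left(-4160\right) = 4160$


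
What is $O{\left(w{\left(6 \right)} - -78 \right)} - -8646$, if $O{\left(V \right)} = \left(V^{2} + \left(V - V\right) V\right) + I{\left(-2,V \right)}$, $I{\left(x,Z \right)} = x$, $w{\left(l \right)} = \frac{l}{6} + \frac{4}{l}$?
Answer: $\frac{134917}{9} \approx 14991.0$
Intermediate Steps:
$w{\left(l \right)} = \frac{4}{l} + \frac{l}{6}$ ($w{\left(l \right)} = l \frac{1}{6} + \frac{4}{l} = \frac{l}{6} + \frac{4}{l} = \frac{4}{l} + \frac{l}{6}$)
$O{\left(V \right)} = -2 + V^{2}$ ($O{\left(V \right)} = \left(V^{2} + \left(V - V\right) V\right) - 2 = \left(V^{2} + 0 V\right) - 2 = \left(V^{2} + 0\right) - 2 = V^{2} - 2 = -2 + V^{2}$)
$O{\left(w{\left(6 \right)} - -78 \right)} - -8646 = \left(-2 + \left(\left(\frac{4}{6} + \frac{1}{6} \cdot 6\right) - -78\right)^{2}\right) - -8646 = \left(-2 + \left(\left(4 \cdot \frac{1}{6} + 1\right) + 78\right)^{2}\right) + 8646 = \left(-2 + \left(\left(\frac{2}{3} + 1\right) + 78\right)^{2}\right) + 8646 = \left(-2 + \left(\frac{5}{3} + 78\right)^{2}\right) + 8646 = \left(-2 + \left(\frac{239}{3}\right)^{2}\right) + 8646 = \left(-2 + \frac{57121}{9}\right) + 8646 = \frac{57103}{9} + 8646 = \frac{134917}{9}$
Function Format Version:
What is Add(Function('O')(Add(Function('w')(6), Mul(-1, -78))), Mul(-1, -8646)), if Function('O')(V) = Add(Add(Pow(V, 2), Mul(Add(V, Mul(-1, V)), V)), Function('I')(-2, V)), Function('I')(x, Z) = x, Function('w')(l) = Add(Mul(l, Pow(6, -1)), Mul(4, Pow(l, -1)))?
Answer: Rational(134917, 9) ≈ 14991.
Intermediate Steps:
Function('w')(l) = Add(Mul(4, Pow(l, -1)), Mul(Rational(1, 6), l)) (Function('w')(l) = Add(Mul(l, Rational(1, 6)), Mul(4, Pow(l, -1))) = Add(Mul(Rational(1, 6), l), Mul(4, Pow(l, -1))) = Add(Mul(4, Pow(l, -1)), Mul(Rational(1, 6), l)))
Function('O')(V) = Add(-2, Pow(V, 2)) (Function('O')(V) = Add(Add(Pow(V, 2), Mul(Add(V, Mul(-1, V)), V)), -2) = Add(Add(Pow(V, 2), Mul(0, V)), -2) = Add(Add(Pow(V, 2), 0), -2) = Add(Pow(V, 2), -2) = Add(-2, Pow(V, 2)))
Add(Function('O')(Add(Function('w')(6), Mul(-1, -78))), Mul(-1, -8646)) = Add(Add(-2, Pow(Add(Add(Mul(4, Pow(6, -1)), Mul(Rational(1, 6), 6)), Mul(-1, -78)), 2)), Mul(-1, -8646)) = Add(Add(-2, Pow(Add(Add(Mul(4, Rational(1, 6)), 1), 78), 2)), 8646) = Add(Add(-2, Pow(Add(Add(Rational(2, 3), 1), 78), 2)), 8646) = Add(Add(-2, Pow(Add(Rational(5, 3), 78), 2)), 8646) = Add(Add(-2, Pow(Rational(239, 3), 2)), 8646) = Add(Add(-2, Rational(57121, 9)), 8646) = Add(Rational(57103, 9), 8646) = Rational(134917, 9)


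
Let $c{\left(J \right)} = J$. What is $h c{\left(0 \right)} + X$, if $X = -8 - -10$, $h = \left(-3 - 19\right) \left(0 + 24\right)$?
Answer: $2$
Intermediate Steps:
$h = -528$ ($h = \left(-22\right) 24 = -528$)
$X = 2$ ($X = -8 + 10 = 2$)
$h c{\left(0 \right)} + X = \left(-528\right) 0 + 2 = 0 + 2 = 2$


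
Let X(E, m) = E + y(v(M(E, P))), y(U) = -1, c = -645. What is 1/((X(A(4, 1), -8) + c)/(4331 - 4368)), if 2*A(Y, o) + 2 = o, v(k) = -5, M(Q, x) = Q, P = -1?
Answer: 74/1293 ≈ 0.057231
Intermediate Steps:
A(Y, o) = -1 + o/2
X(E, m) = -1 + E (X(E, m) = E - 1 = -1 + E)
1/((X(A(4, 1), -8) + c)/(4331 - 4368)) = 1/(((-1 + (-1 + (1/2)*1)) - 645)/(4331 - 4368)) = 1/(((-1 + (-1 + 1/2)) - 645)/(-37)) = 1/(((-1 - 1/2) - 645)*(-1/37)) = 1/((-3/2 - 645)*(-1/37)) = 1/(-1293/2*(-1/37)) = 1/(1293/74) = 74/1293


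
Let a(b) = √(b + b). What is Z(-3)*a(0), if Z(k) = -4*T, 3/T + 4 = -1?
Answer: 0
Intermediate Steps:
T = -⅗ (T = 3/(-4 - 1) = 3/(-5) = 3*(-⅕) = -⅗ ≈ -0.60000)
Z(k) = 12/5 (Z(k) = -4*(-⅗) = 12/5)
a(b) = √2*√b (a(b) = √(2*b) = √2*√b)
Z(-3)*a(0) = 12*(√2*√0)/5 = 12*(√2*0)/5 = (12/5)*0 = 0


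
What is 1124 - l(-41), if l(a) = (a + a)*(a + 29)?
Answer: 140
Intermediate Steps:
l(a) = 2*a*(29 + a) (l(a) = (2*a)*(29 + a) = 2*a*(29 + a))
1124 - l(-41) = 1124 - 2*(-41)*(29 - 41) = 1124 - 2*(-41)*(-12) = 1124 - 1*984 = 1124 - 984 = 140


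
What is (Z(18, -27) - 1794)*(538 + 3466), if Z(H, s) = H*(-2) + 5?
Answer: -7307300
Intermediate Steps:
Z(H, s) = 5 - 2*H (Z(H, s) = -2*H + 5 = 5 - 2*H)
(Z(18, -27) - 1794)*(538 + 3466) = ((5 - 2*18) - 1794)*(538 + 3466) = ((5 - 36) - 1794)*4004 = (-31 - 1794)*4004 = -1825*4004 = -7307300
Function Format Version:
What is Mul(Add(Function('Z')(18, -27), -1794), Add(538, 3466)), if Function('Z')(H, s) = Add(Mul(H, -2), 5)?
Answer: -7307300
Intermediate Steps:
Function('Z')(H, s) = Add(5, Mul(-2, H)) (Function('Z')(H, s) = Add(Mul(-2, H), 5) = Add(5, Mul(-2, H)))
Mul(Add(Function('Z')(18, -27), -1794), Add(538, 3466)) = Mul(Add(Add(5, Mul(-2, 18)), -1794), Add(538, 3466)) = Mul(Add(Add(5, -36), -1794), 4004) = Mul(Add(-31, -1794), 4004) = Mul(-1825, 4004) = -7307300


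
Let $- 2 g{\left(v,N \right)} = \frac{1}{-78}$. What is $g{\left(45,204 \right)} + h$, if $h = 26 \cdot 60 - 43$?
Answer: $\frac{236653}{156} \approx 1517.0$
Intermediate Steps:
$g{\left(v,N \right)} = \frac{1}{156}$ ($g{\left(v,N \right)} = - \frac{1}{2 \left(-78\right)} = \left(- \frac{1}{2}\right) \left(- \frac{1}{78}\right) = \frac{1}{156}$)
$h = 1517$ ($h = 1560 - 43 = 1517$)
$g{\left(45,204 \right)} + h = \frac{1}{156} + 1517 = \frac{236653}{156}$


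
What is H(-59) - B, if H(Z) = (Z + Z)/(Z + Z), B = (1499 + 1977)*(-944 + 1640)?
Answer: -2419295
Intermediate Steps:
B = 2419296 (B = 3476*696 = 2419296)
H(Z) = 1 (H(Z) = (2*Z)/((2*Z)) = (2*Z)*(1/(2*Z)) = 1)
H(-59) - B = 1 - 1*2419296 = 1 - 2419296 = -2419295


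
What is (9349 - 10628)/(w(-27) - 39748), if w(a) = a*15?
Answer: 1279/40153 ≈ 0.031853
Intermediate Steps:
w(a) = 15*a
(9349 - 10628)/(w(-27) - 39748) = (9349 - 10628)/(15*(-27) - 39748) = -1279/(-405 - 39748) = -1279/(-40153) = -1279*(-1/40153) = 1279/40153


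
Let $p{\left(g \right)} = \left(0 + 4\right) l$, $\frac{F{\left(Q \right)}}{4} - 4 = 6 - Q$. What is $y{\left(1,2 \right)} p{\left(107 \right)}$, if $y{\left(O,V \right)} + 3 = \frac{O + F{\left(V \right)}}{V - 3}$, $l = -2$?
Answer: $288$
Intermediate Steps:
$F{\left(Q \right)} = 40 - 4 Q$ ($F{\left(Q \right)} = 16 + 4 \left(6 - Q\right) = 16 - \left(-24 + 4 Q\right) = 40 - 4 Q$)
$y{\left(O,V \right)} = -3 + \frac{40 + O - 4 V}{-3 + V}$ ($y{\left(O,V \right)} = -3 + \frac{O - \left(-40 + 4 V\right)}{V - 3} = -3 + \frac{40 + O - 4 V}{-3 + V}$)
$p{\left(g \right)} = -8$ ($p{\left(g \right)} = \left(0 + 4\right) \left(-2\right) = 4 \left(-2\right) = -8$)
$y{\left(1,2 \right)} p{\left(107 \right)} = \frac{49 + 1 - 14}{-3 + 2} \left(-8\right) = \frac{49 + 1 - 14}{-1} \left(-8\right) = \left(-1\right) 36 \left(-8\right) = \left(-36\right) \left(-8\right) = 288$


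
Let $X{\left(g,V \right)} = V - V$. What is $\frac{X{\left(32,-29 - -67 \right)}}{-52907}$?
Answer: $0$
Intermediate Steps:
$X{\left(g,V \right)} = 0$
$\frac{X{\left(32,-29 - -67 \right)}}{-52907} = \frac{0}{-52907} = 0 \left(- \frac{1}{52907}\right) = 0$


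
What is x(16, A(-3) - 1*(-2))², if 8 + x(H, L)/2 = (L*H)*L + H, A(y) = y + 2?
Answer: 2304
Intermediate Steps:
A(y) = 2 + y
x(H, L) = -16 + 2*H + 2*H*L² (x(H, L) = -16 + 2*((L*H)*L + H) = -16 + 2*((H*L)*L + H) = -16 + 2*(H*L² + H) = -16 + 2*(H + H*L²) = -16 + (2*H + 2*H*L²) = -16 + 2*H + 2*H*L²)
x(16, A(-3) - 1*(-2))² = (-16 + 2*16 + 2*16*((2 - 3) - 1*(-2))²)² = (-16 + 32 + 2*16*(-1 + 2)²)² = (-16 + 32 + 2*16*1²)² = (-16 + 32 + 2*16*1)² = (-16 + 32 + 32)² = 48² = 2304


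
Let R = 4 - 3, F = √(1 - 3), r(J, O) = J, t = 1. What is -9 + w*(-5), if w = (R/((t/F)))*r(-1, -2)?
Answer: -9 + 5*I*√2 ≈ -9.0 + 7.0711*I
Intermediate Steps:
F = I*√2 (F = √(-2) = I*√2 ≈ 1.4142*I)
R = 1
w = -I*√2 (w = (1/(1/(I*√2)))*(-1) = (1/(1*(-I*√2/2)))*(-1) = (1/(-I*√2/2))*(-1) = (1*(I*√2))*(-1) = (I*√2)*(-1) = -I*√2 ≈ -1.4142*I)
-9 + w*(-5) = -9 - I*√2*(-5) = -9 + 5*I*√2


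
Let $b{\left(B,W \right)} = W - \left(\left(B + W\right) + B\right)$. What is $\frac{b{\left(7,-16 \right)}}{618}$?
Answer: $- \frac{7}{309} \approx -0.022654$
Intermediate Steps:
$b{\left(B,W \right)} = - 2 B$ ($b{\left(B,W \right)} = W - \left(W + 2 B\right) = - 2 B$)
$\frac{b{\left(7,-16 \right)}}{618} = \frac{\left(-2\right) 7}{618} = \left(-14\right) \frac{1}{618} = - \frac{7}{309}$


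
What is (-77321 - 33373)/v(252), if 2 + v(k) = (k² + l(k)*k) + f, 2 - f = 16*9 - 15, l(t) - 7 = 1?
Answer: -36898/21797 ≈ -1.6928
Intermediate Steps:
l(t) = 8 (l(t) = 7 + 1 = 8)
f = -127 (f = 2 - (16*9 - 15) = 2 - (144 - 15) = 2 - 1*129 = 2 - 129 = -127)
v(k) = -129 + k² + 8*k (v(k) = -2 + ((k² + 8*k) - 127) = -2 + (-127 + k² + 8*k) = -129 + k² + 8*k)
(-77321 - 33373)/v(252) = (-77321 - 33373)/(-129 + 252² + 8*252) = -110694/(-129 + 63504 + 2016) = -110694/65391 = -110694*1/65391 = -36898/21797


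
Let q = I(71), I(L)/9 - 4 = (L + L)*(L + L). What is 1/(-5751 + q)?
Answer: 1/175761 ≈ 5.6895e-6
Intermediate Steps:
I(L) = 36 + 36*L² (I(L) = 36 + 9*((L + L)*(L + L)) = 36 + 9*((2*L)*(2*L)) = 36 + 9*(4*L²) = 36 + 36*L²)
q = 181512 (q = 36 + 36*71² = 36 + 36*5041 = 36 + 181476 = 181512)
1/(-5751 + q) = 1/(-5751 + 181512) = 1/175761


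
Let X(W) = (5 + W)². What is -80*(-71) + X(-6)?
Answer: 5681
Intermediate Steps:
-80*(-71) + X(-6) = -80*(-71) + (5 - 6)² = 5680 + (-1)² = 5680 + 1 = 5681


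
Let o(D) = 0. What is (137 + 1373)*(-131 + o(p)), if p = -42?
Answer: -197810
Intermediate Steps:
(137 + 1373)*(-131 + o(p)) = (137 + 1373)*(-131 + 0) = 1510*(-131) = -197810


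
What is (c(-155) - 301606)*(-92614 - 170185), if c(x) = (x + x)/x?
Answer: 79261229596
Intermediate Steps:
c(x) = 2 (c(x) = (2*x)/x = 2)
(c(-155) - 301606)*(-92614 - 170185) = (2 - 301606)*(-92614 - 170185) = -301604*(-262799) = 79261229596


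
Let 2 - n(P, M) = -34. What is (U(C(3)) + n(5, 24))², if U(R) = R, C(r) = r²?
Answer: 2025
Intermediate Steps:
n(P, M) = 36 (n(P, M) = 2 - 1*(-34) = 2 + 34 = 36)
(U(C(3)) + n(5, 24))² = (3² + 36)² = (9 + 36)² = 45² = 2025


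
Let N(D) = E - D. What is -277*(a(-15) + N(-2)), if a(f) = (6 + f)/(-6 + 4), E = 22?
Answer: -15789/2 ≈ -7894.5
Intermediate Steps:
a(f) = -3 - f/2 (a(f) = (6 + f)/(-2) = (6 + f)*(-1/2) = -3 - f/2)
N(D) = 22 - D
-277*(a(-15) + N(-2)) = -277*((-3 - 1/2*(-15)) + (22 - 1*(-2))) = -277*((-3 + 15/2) + (22 + 2)) = -277*(9/2 + 24) = -277*57/2 = -15789/2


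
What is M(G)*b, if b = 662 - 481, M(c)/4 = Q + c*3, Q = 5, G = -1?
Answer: 1448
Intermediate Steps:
M(c) = 20 + 12*c (M(c) = 4*(5 + c*3) = 4*(5 + 3*c) = 20 + 12*c)
b = 181
M(G)*b = (20 + 12*(-1))*181 = (20 - 12)*181 = 8*181 = 1448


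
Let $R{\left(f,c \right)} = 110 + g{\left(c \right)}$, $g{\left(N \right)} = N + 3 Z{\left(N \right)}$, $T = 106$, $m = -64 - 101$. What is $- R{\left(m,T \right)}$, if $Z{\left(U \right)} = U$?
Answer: $-534$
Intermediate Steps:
$m = -165$
$g{\left(N \right)} = 4 N$ ($g{\left(N \right)} = N + 3 N = 4 N$)
$R{\left(f,c \right)} = 110 + 4 c$
$- R{\left(m,T \right)} = - (110 + 4 \cdot 106) = - (110 + 424) = \left(-1\right) 534 = -534$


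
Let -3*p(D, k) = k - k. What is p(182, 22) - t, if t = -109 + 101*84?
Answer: -8375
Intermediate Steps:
t = 8375 (t = -109 + 8484 = 8375)
p(D, k) = 0 (p(D, k) = -(k - k)/3 = -1/3*0 = 0)
p(182, 22) - t = 0 - 1*8375 = 0 - 8375 = -8375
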